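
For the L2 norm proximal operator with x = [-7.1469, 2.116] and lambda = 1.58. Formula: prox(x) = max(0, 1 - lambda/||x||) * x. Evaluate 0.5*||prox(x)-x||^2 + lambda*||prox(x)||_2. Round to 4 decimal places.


Step 1: Compute ||x||.
||x|| = 7.4536
Step 2: Compute scaling factor.
scale = max(0, 1 - 1.58/7.4536) = 0.788
Step 3: prox(x) = [-5.6319, 1.6675]
||prox(x)|| = 5.8736
Step 4: Proximal objective.
0.5*||prox-x||^2 = 1.2482
lambda*||prox|| = 9.2803
Total = 10.5284


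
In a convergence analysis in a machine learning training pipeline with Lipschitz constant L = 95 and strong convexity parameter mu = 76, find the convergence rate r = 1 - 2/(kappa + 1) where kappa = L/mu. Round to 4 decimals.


Step 1: Compute the condition number.
kappa = L/mu = 95/76 = 1.25
Step 2: Compute the convergence rate.
r = 1 - 2/(kappa + 1) = 1 - 2*mu/(L + mu) = (L - mu)/(L + mu) = 19/171 = 0.1111


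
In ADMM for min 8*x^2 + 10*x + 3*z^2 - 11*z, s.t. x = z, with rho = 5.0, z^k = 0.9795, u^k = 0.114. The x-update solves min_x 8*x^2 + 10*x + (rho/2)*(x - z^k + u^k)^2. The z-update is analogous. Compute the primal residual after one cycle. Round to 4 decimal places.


ADMM iteration with rho = 5.0, z^k = 0.9795, u^k = 0.114
Step 1: x-update.
Minimize 8*x^2 + 10*x + (5.0/2)*(x - 0.9795 + 0.114)^2
FOC: (2*8 + 5.0)*x = -10 + 5.0*(0.9795 - 0.114)
x^{k+1} = -0.2701
Step 2: z-update.
Minimize 3*z^2 - 11*z + (5.0/2)*(-0.2701 - z + 0.114)^2
FOC: (2*3 + 5.0)*z = 11 + 5.0*(-0.2701 + 0.114)
z^{k+1} = 0.929
Step 3: u-update.
u^{k+1} = 0.114 - 0.2701 - 0.929 = -1.0852
Step 4: Primal residual = |-0.2701 - 0.929| = 1.1992


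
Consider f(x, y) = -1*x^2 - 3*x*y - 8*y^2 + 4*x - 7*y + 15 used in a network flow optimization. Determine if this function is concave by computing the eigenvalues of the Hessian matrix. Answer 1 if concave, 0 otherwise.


The Hessian of f(x,y) = -1*x^2 - 3*x*y - 8*y^2 + 4*x - 7*y + 15 is:
H = [[-2, -3], [-3, -16]]
Trace = -2 - 16 = -18
Determinant = -2*-16 - (-3)^2 = 23
Discriminant = (-18)^2 - 4*23 = 232.0
Eigenvalues: lambda_1 = -16.6158, lambda_2 = -1.3842
The function is concave.

1


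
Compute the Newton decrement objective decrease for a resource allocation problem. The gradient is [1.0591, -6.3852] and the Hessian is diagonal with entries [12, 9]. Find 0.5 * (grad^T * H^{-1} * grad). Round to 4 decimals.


Step 1: H is diagonal, so H^(-1) * g = [0.0883, -0.7095].
Step 2: g^T H^(-1) g = sum_i g_i^2 / H_ii
  = (1.0591)^2/12 + (-6.3852)^2/9
  = 0.0935 + 4.5301 = 4.6236
Step 3: Objective decrease = 0.5 * g^T H^(-1) g = 2.3118


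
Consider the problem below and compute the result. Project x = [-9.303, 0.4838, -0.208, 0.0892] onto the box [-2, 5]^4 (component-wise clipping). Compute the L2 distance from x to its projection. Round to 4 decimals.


Project each component onto [-2, 5].
clip(-9.303) = -2.0, clip(0.4838) = 0.4838, clip(-0.208) = -0.208, clip(0.0892) = 0.0892
Projection = [-2.0, 0.4838, -0.208, 0.0892]
Squared diffs: [53.3338, 0.0, 0.0, 0.0]
Distance = sqrt(53.3338) = 7.303


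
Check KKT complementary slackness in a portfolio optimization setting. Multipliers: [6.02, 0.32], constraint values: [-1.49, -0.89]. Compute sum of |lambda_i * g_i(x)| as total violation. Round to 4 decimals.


KKT complementary slackness check:
lambda_1 * g_1 = 6.02 * -1.49 = -8.9698
lambda_2 * g_2 = 0.32 * -0.89 = -0.2848
Total violation = 8.9698 + 0.2848 = 9.2546


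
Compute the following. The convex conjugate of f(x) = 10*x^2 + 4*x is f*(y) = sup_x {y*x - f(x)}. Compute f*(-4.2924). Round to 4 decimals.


f*(y) = sup_x {y*x - a*x^2 - b*x} = sup_x {(y-b)*x - a*x^2}
FOC: (y - b) - 2a*x = 0 => x* = (y - b)/(2a)
x* = (-4.2924 - 4)/(2*10) = -0.4146
f*(-4.2924) = (y-b)^2/(4a) = (-4.2924 - 4)^2/(4*10)
= 68.7639/40 = 1.7191


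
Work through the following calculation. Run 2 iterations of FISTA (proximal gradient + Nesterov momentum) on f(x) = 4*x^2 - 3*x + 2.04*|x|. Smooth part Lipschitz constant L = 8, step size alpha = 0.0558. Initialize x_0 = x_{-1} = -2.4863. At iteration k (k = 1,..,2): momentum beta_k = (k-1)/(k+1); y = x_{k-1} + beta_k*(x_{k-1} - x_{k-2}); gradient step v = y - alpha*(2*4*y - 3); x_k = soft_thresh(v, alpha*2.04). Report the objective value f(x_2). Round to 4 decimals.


FISTA on f(x) = 4*x^2 - 3*x + 2.04*|x|
L = 8, alpha = 0.0558
Iteration 1: beta = 0.0, y = -2.4863 + 0.0*(-2.4863 + 2.4863) = -2.4863
  grad(y) = -22.8904, v = y - alpha*grad = -1.209
  prox(v) = soft_thresh(-1.209, 0.1138) = -1.0952
Iteration 2: beta = 0.3333, y = -1.0952 + 0.3333*(-1.0952 + 2.4863) = -0.6315
  grad(y) = -8.0518, v = y - alpha*grad = -0.1822
  prox(v) = soft_thresh(-0.1822, 0.1138) = -0.0684
f(x_2) = 4*(-0.0684)^2 - 3*(-0.0684) + 2.04*|-0.0684| = 0.3632


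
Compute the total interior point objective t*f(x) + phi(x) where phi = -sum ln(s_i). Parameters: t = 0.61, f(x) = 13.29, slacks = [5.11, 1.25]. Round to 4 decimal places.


Step 1: Compute log-barrier.
ln values: [1.6312, 0.2231]
phi = -(1.6312 + 0.2231) = -1.8543
Step 2: Compute augmented objective.
t*f(x) = 0.61*13.29 = 8.1069
Total = 8.1069 - 1.8543 = 6.2526


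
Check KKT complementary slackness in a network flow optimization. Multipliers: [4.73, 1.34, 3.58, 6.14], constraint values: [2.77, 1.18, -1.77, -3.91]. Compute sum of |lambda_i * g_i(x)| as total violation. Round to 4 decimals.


KKT complementary slackness check:
lambda_1 * g_1 = 4.73 * 2.77 = 13.1021
lambda_2 * g_2 = 1.34 * 1.18 = 1.5812
lambda_3 * g_3 = 3.58 * -1.77 = -6.3366
lambda_4 * g_4 = 6.14 * -3.91 = -24.0074
Total violation = 13.1021 + 1.5812 + 6.3366 + 24.0074 = 45.0273


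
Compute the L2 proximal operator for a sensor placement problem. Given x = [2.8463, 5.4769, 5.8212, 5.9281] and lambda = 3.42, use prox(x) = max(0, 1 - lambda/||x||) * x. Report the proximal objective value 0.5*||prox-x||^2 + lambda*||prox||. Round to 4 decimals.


Step 1: Compute ||x||.
||x|| = 10.3502
Step 2: Compute scaling factor.
scale = max(0, 1 - 3.42/10.3502) = 0.6696
Step 3: prox(x) = [1.9058, 3.6672, 3.8977, 3.9693]
||prox(x)|| = 6.9302
Step 4: Proximal objective.
0.5*||prox-x||^2 = 5.8482
lambda*||prox|| = 23.7013
Total = 29.5495


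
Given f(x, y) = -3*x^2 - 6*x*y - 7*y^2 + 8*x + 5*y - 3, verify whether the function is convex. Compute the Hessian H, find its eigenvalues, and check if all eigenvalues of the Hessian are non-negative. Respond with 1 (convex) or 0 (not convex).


The Hessian of f(x,y) = -3*x^2 - 6*x*y - 7*y^2 + 8*x + 5*y - 3 is:
H = [[-6, -6], [-6, -14]]
Trace = -6 - 14 = -20
Determinant = -6*-14 - (-6)^2 = 48
Discriminant = (-20)^2 - 4*48 = 208.0
Eigenvalues: lambda_1 = -17.2111, lambda_2 = -2.7889
The function is not convex.

0


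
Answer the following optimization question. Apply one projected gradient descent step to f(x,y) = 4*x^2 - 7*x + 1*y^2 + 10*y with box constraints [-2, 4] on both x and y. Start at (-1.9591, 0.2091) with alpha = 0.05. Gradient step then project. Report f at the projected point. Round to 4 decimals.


Step 1: Compute gradient at (-1.9591, 0.2091).
grad_x = 2*4*-1.9591 - 7 = -22.6728
grad_y = 2*1*0.2091 + 10 = 10.4182
Step 2: Gradient step.
x_raw = -1.9591 - 0.05*-22.6728 = -0.8255
y_raw = 0.2091 - 0.05*10.4182 = -0.3118
Step 3: Project onto [-2, 4].
x_proj = clip(-0.8255) = -0.8255
y_proj = clip(-0.3118) = -0.3118
Step 4: Evaluate f.
f(-0.8255, -0.3118) = 5.4829


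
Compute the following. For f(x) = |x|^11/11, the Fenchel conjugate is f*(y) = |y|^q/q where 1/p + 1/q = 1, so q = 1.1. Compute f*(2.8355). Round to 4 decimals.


The conjugate exponent q satisfies 1/p + 1/q = 1.
p = 11, so q = 11/(11 - 1) = 1.1
|y|^q = 2.8355^1.1 = 3.147
f*(2.8355) = 3.147 / 1.1 = 2.8609


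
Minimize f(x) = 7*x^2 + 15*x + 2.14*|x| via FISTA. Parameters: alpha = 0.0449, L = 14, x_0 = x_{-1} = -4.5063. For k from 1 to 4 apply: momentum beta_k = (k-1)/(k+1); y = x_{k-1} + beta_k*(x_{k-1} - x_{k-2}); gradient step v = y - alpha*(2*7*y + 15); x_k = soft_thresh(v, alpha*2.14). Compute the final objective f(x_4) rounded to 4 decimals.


FISTA on f(x) = 7*x^2 + 15*x + 2.14*|x|
L = 14, alpha = 0.0449
Iteration 1: beta = 0.0, y = -4.5063 + 0.0*(-4.5063 + 4.5063) = -4.5063
  grad(y) = -48.0882, v = y - alpha*grad = -2.3471
  prox(v) = soft_thresh(-2.3471, 0.0961) = -2.2511
Iteration 2: beta = 0.3333, y = -2.2511 + 0.3333*(-2.2511 + 4.5063) = -1.4993
  grad(y) = -5.9903, v = y - alpha*grad = -1.2303
  prox(v) = soft_thresh(-1.2303, 0.0961) = -1.1343
Iteration 3: beta = 0.5, y = -1.1343 + 0.5*(-1.1343 + 2.2511) = -0.5759
  grad(y) = 6.938, v = y - alpha*grad = -0.8874
  prox(v) = soft_thresh(-0.8874, 0.0961) = -0.7913
Iteration 4: beta = 0.6, y = -0.7913 + 0.6*(-0.7913 + 1.1343) = -0.5855
  grad(y) = 6.8029, v = y - alpha*grad = -0.891
  prox(v) = soft_thresh(-0.891, 0.0961) = -0.7949
f(x_4) = 7*(-0.7949)^2 + 15*(-0.7949) + 2.14*|-0.7949| = -5.7993


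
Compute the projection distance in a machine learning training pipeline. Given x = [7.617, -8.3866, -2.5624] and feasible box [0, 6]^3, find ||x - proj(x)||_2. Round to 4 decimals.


Project each component onto [0, 6].
clip(7.617) = 6.0, clip(-8.3866) = 0.0, clip(-2.5624) = 0.0
Projection = [6.0, 0.0, 0.0]
Squared diffs: [2.6147, 70.3351, 6.5659]
Distance = sqrt(79.5157) = 8.9172


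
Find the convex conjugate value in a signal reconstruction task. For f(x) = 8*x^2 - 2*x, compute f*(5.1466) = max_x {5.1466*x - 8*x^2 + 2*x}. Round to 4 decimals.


f*(y) = sup_x {y*x - a*x^2 - b*x} = sup_x {(y-b)*x - a*x^2}
FOC: (y - b) - 2a*x = 0 => x* = (y - b)/(2a)
x* = (5.1466 + 2)/(2*8) = 0.4467
f*(5.1466) = (y-b)^2/(4a) = (5.1466 + 2)^2/(4*8)
= 51.0739/32 = 1.5961


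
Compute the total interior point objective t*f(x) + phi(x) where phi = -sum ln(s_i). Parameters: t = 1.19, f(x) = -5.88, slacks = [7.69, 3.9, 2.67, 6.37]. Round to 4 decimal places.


Step 1: Compute log-barrier.
ln values: [2.0399, 1.361, 0.9821, 1.8516]
phi = -(2.0399 + 1.361 + 0.9821 + 1.8516) = -6.2346
Step 2: Compute augmented objective.
t*f(x) = 1.19*-5.88 = -6.9972
Total = -6.9972 - 6.2346 = -13.2318


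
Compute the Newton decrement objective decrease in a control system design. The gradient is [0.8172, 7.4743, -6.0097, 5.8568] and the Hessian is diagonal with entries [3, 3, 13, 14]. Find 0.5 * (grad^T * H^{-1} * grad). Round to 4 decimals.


Step 1: H is diagonal, so H^(-1) * g = [0.2724, 2.4914, -0.4623, 0.4183].
Step 2: g^T H^(-1) g = sum_i g_i^2 / H_ii
  = (0.8172)^2/3 + (7.4743)^2/3 + (-6.0097)^2/13 + (5.8568)^2/14
  = 0.2226 + 18.6217 + 2.7782 + 2.4502 = 24.0727
Step 3: Objective decrease = 0.5 * g^T H^(-1) g = 12.0363


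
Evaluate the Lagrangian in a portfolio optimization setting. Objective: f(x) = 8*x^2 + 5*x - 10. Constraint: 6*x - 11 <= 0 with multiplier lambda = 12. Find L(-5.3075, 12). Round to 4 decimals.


Step 1: Evaluate f(x).
f(-5.3075) = 8*(-5.3075)^2 + 5*(-5.3075) - 10 = 188.819
Step 2: Evaluate g(x).
g(-5.3075) = 6*-5.3075 - 11 = -42.845
Step 3: Compute Lagrangian.
L = 188.819 + 12*-42.845 = -325.3211


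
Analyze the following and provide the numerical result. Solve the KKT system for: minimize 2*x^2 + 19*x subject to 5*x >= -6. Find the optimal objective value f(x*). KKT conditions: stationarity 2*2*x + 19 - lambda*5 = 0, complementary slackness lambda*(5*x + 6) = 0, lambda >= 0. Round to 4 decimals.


Step 1: Try lambda = 0 (constraint inactive).
x_unc = -19/(2*2) = -4.75
Check: 5*-4.75 = -23.75 < -6 -- violated!
Step 2: Constraint must be active: 5*x = -6
x* = -6/5 = -1.2
lambda = (2*2*(-1.2) + 19)/5 = 2.84
Step 3: Compute optimal value.
f(x*) = 2*(-1.2)^2 + 19*(-1.2) = -19.92


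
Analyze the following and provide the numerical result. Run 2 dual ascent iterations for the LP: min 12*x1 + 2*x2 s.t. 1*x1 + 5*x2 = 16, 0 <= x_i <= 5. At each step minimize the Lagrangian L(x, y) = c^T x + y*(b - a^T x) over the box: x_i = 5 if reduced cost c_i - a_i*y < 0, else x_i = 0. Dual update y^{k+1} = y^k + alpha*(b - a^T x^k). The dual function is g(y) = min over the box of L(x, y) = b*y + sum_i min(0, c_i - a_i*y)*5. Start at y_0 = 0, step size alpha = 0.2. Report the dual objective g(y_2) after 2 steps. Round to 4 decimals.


Dual ascent for LP: min 12*x1 + 2*x2, 1*x1 + 5*x2 = 16, 0 <= x_i <= 5
Step 1: y^k = 0.0, reduced costs: (12.0, 2.0)
  x^k = (0.0, 0.0), subgradient = b - a^T x = 16.0
  y^{k+1} = 0.0 + 0.2*16.0 = 3.2
Step 2: y^k = 3.2, reduced costs: (8.8, -14.0)
  x^k = (0.0, 5.0), subgradient = b - a^T x = -9.0
  y^{k+1} = 3.2 + 0.2*-9.0 = 1.4
Dual objective at y_2 = 1.4: reduced costs (10.6, -5.0), box minimizer x = (0.0, 5.0)
g(y_2) = b*y + (c1 - a1*y)*x1 + (c2 - a2*y)*x2 = 16*1.4 + 10.6*0.0 + (-5.0)*5.0 = 22.4 + 0.0 - 25.0 = -2.6


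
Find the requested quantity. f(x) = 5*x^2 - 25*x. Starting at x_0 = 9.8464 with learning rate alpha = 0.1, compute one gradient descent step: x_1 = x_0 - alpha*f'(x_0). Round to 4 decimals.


We compute the gradient at x_0 and apply the update.
f'(x) = 10*x - 25
f'(9.8464) = 10*9.8464 - 25 = 73.464
x_1 = 9.8464 - 0.1*73.464 = 2.5


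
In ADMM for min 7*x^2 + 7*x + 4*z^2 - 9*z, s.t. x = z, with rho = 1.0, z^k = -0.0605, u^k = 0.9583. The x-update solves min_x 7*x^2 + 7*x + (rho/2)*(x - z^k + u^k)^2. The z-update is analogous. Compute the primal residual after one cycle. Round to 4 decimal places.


ADMM iteration with rho = 1.0, z^k = -0.0605, u^k = 0.9583
Step 1: x-update.
Minimize 7*x^2 + 7*x + (1.0/2)*(x + 0.0605 + 0.9583)^2
FOC: (2*7 + 1.0)*x = -7 + 1.0*(-0.0605 - 0.9583)
x^{k+1} = -0.5346
Step 2: z-update.
Minimize 4*z^2 - 9*z + (1.0/2)*(-0.5346 - z + 0.9583)^2
FOC: (2*4 + 1.0)*z = 9 + 1.0*(-0.5346 + 0.9583)
z^{k+1} = 1.0471
Step 3: u-update.
u^{k+1} = 0.9583 - 0.5346 - 1.0471 = -0.6234
Step 4: Primal residual = |-0.5346 - 1.0471| = 1.5817


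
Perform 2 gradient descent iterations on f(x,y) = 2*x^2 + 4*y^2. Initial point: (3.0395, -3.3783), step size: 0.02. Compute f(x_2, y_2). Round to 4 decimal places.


Gradient descent on f(x,y) = 2*x^2 + 4*y^2.
Starting point: (3.0395, -3.3783), alpha = 0.02
Step 1: grad_x = 2*2*3.0395 = 12.158, grad_y = 2*4*-3.3783 = -27.0264
  x_1 = 3.0395 - 0.02*12.158 = 2.7963
  y_1 = -3.3783 - 0.02*-27.0264 = -2.8378
Step 2: grad_x = 2*2*2.7963 = 11.1854, grad_y = 2*4*-2.8378 = -22.7022
  x_2 = 2.7963 - 0.02*11.1854 = 2.5726
  y_2 = -2.8378 - 0.02*-22.7022 = -2.3837
f(2.5726, -2.3837) = 2*2.5726^2 + 4*(-2.3837)^2 = 35.9655


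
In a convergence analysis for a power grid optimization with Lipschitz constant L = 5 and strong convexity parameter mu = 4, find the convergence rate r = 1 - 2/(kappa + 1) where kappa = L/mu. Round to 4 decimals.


Step 1: Compute the condition number.
kappa = L/mu = 5/4 = 1.25
Step 2: Compute the convergence rate.
r = 1 - 2/(kappa + 1) = 1 - 2*mu/(L + mu) = (L - mu)/(L + mu) = 1/9 = 0.1111


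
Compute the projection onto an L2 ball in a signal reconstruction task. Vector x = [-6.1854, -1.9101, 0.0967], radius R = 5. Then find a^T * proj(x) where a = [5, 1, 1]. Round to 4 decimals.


Step 1: Compute ||x|| (intermediates to 6 decimals).
||x|| = sqrt((-6.1854)^2 + (-1.9101)^2 + 0.0967^2) = 6.474334
Step 2: Project.
Since ||x|| > R, scale = R/||x|| = 5/6.474334 = 0.77228, proj(x) = scale * x
proj(x) = [-4.776861, -1.475132, 0.074679]
Step 3: Dot product.
a^T * proj(x) = 5*(-4.776861) + 1*(-1.475132) + 1*0.074679 = -25.2848


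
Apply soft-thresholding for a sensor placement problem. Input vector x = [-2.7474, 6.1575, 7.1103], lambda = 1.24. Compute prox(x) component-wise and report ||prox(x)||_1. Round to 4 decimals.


Soft-thresholding with lambda = 1.24:
prox(-2.7474) = sign(-2.7474)*max(|-2.7474| - 1.24, 0) = -1.5074
prox(6.1575) = sign(6.1575)*max(|6.1575| - 1.24, 0) = 4.9175
prox(7.1103) = sign(7.1103)*max(|7.1103| - 1.24, 0) = 5.8703
prox(x) = [-1.5074, 4.9175, 5.8703]
||prox(x)||_1 = 1.5074 + 4.9175 + 5.8703 = 12.2952


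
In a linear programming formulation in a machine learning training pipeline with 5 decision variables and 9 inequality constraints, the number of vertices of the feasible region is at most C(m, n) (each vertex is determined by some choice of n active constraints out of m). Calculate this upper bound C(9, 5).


Each vertex corresponds to some choice of n active constraints out of m, so the number of vertices is at most C(m, n) = m! / (n!(m-n)!).
m = 9, n = 5
Numerator: 9 * 8 * 7 * 6 * 5
Denominator: 5! = 120
C(9, 5) = 126


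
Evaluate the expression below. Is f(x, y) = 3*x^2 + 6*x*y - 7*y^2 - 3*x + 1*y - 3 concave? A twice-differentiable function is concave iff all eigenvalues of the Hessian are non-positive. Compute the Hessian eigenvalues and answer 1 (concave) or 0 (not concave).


The Hessian of f(x,y) = 3*x^2 + 6*x*y - 7*y^2 - 3*x + 1*y - 3 is:
H = [[6, 6], [6, -14]]
Trace = 6 - 14 = -8
Determinant = 6*-14 - (6)^2 = -120
Discriminant = (-8)^2 - 4*-120 = 544.0
Eigenvalues: lambda_1 = -15.6619, lambda_2 = 7.6619
The function is not concave.

0


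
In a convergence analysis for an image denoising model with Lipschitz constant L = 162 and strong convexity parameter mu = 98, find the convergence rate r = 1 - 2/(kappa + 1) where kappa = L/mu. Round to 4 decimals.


Step 1: Compute the condition number.
kappa = L/mu = 162/98 = 1.6531
Step 2: Compute the convergence rate.
r = 1 - 2/(kappa + 1) = 1 - 2*mu/(L + mu) = (L - mu)/(L + mu) = 64/260 = 0.2462


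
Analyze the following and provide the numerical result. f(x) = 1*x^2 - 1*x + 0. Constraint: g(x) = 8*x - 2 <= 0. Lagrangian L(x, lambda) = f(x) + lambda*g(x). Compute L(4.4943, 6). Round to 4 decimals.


Step 1: Evaluate f(x).
f(4.4943) = 1*4.4943^2 - 1*4.4943 + 0 = 15.7044
Step 2: Evaluate g(x).
g(4.4943) = 8*4.4943 - 2 = 33.9544
Step 3: Compute Lagrangian.
L = 15.7044 + 6*33.9544 = 219.4308


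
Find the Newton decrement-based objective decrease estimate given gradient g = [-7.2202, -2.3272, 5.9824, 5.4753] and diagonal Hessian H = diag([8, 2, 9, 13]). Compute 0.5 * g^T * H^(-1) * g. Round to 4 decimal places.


Step 1: H is diagonal, so H^(-1) * g = [-0.9025, -1.1636, 0.6647, 0.4212].
Step 2: g^T H^(-1) g = sum_i g_i^2 / H_ii
  = (-7.2202)^2/8 + (-2.3272)^2/2 + (5.9824)^2/9 + (5.4753)^2/13
  = 6.5164 + 2.7079 + 3.9766 + 2.3061 = 15.507
Step 3: Objective decrease = 0.5 * g^T H^(-1) g = 7.7535


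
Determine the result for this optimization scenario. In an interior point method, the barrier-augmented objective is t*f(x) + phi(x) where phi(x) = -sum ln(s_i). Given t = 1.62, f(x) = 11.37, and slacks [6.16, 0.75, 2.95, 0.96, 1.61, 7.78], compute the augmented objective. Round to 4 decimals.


Step 1: Compute log-barrier.
ln values: [1.8181, -0.2877, 1.0818, -0.0408, 0.4762, 2.0516]
phi = -(1.8181 - 0.2877 + 1.0818 - 0.0408 + 0.4762 + 2.0516) = -5.0992
Step 2: Compute augmented objective.
t*f(x) = 1.62*11.37 = 18.4194
Total = 18.4194 - 5.0992 = 13.3202


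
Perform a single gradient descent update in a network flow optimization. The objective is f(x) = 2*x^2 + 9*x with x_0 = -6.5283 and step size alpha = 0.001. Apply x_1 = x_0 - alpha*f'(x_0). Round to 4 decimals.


We compute the gradient at x_0 and apply the update.
f'(x) = 4*x + 9
f'(-6.5283) = 4*-6.5283 + 9 = -17.1132
x_1 = -6.5283 - 0.001*-17.1132 = -6.5112


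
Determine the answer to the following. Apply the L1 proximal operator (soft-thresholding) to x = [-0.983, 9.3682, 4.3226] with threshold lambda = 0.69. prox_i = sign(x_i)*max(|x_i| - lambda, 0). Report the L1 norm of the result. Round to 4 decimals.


Soft-thresholding with lambda = 0.69:
prox(-0.983) = sign(-0.983)*max(|-0.983| - 0.69, 0) = -0.293
prox(9.3682) = sign(9.3682)*max(|9.3682| - 0.69, 0) = 8.6782
prox(4.3226) = sign(4.3226)*max(|4.3226| - 0.69, 0) = 3.6326
prox(x) = [-0.293, 8.6782, 3.6326]
||prox(x)||_1 = 0.293 + 8.6782 + 3.6326 = 12.6038


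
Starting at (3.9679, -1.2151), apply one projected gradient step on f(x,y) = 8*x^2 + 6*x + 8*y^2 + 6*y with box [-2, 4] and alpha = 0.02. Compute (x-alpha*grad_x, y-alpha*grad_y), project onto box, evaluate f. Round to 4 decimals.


Step 1: Compute gradient at (3.9679, -1.2151).
grad_x = 2*8*3.9679 + 6 = 69.4864
grad_y = 2*8*-1.2151 + 6 = -13.4416
Step 2: Gradient step.
x_raw = 3.9679 - 0.02*69.4864 = 2.5782
y_raw = -1.2151 - 0.02*-13.4416 = -0.9463
Step 3: Project onto [-2, 4].
x_proj = clip(2.5782) = 2.5782
y_proj = clip(-0.9463) = -0.9463
Step 4: Evaluate f.
f(2.5782, -0.9463) = 70.1306


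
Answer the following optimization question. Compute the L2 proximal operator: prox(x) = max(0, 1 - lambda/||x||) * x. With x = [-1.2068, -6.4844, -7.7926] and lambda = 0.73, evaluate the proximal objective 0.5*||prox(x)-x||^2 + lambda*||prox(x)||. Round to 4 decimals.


Step 1: Compute ||x||.
||x|| = 10.2092
Step 2: Compute scaling factor.
scale = max(0, 1 - 0.73/10.2092) = 0.9285
Step 3: prox(x) = [-1.1205, -6.0207, -7.2354]
||prox(x)|| = 9.4792
Step 4: Proximal objective.
0.5*||prox-x||^2 = 0.2665
lambda*||prox|| = 6.9198
Total = 7.1863


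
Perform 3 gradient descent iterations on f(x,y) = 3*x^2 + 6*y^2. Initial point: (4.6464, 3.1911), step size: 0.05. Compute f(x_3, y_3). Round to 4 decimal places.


Gradient descent on f(x,y) = 3*x^2 + 6*y^2.
Starting point: (4.6464, 3.1911), alpha = 0.05
Step 1: grad_x = 2*3*4.6464 = 27.8784, grad_y = 2*6*3.1911 = 38.2932
  x_1 = 4.6464 - 0.05*27.8784 = 3.2525
  y_1 = 3.1911 - 0.05*38.2932 = 1.2764
Step 2: grad_x = 2*3*3.2525 = 19.5149, grad_y = 2*6*1.2764 = 15.3173
  x_2 = 3.2525 - 0.05*19.5149 = 2.2767
  y_2 = 1.2764 - 0.05*15.3173 = 0.5106
Step 3: grad_x = 2*3*2.2767 = 13.6604, grad_y = 2*6*0.5106 = 6.1269
  x_3 = 2.2767 - 0.05*13.6604 = 1.5937
  y_3 = 0.5106 - 0.05*6.1269 = 0.2042
f(1.5937, 0.2042) = 3*1.5937^2 + 6*0.2042^2 = 7.87


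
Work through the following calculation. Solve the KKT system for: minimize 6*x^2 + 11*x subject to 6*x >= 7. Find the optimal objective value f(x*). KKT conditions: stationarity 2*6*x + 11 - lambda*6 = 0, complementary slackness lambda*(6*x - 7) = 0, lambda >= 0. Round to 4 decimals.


Step 1: Try lambda = 0 (constraint inactive).
x_unc = -11/(2*6) = -0.9167
Check: 6*-0.9167 = -5.5002 < 7 -- violated!
Step 2: Constraint must be active: 6*x = 7
x* = 7/6 = 1.1667 (rounded; the exact value 7/6 is used below)
lambda = (2*6*(7/6) + 11)/6 = 4.1667
Step 3: Compute optimal value.
f(x*) = 6*(7/6)^2 + 11*(7/6) = 21.0


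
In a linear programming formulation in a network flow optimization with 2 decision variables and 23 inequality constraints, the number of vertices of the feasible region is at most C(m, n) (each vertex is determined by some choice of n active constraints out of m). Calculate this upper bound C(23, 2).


Each vertex corresponds to some choice of n active constraints out of m, so the number of vertices is at most C(m, n) = m! / (n!(m-n)!).
m = 23, n = 2
Numerator: 23 * 22
Denominator: 2! = 2
C(23, 2) = 253


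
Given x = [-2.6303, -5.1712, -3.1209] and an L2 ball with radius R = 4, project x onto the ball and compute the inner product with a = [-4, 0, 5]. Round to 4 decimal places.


Step 1: Compute ||x|| (intermediates to 6 decimals).
||x|| = sqrt((-2.6303)^2 + (-5.1712)^2 + (-3.1209)^2) = 6.587853
Step 2: Project.
Since ||x|| > R, scale = R/||x|| = 4/6.587853 = 0.607178, proj(x) = scale * x
proj(x) = [-1.59706, -3.139839, -1.894942]
Step 3: Dot product.
a^T * proj(x) = -4*(-1.59706) + 0*(-3.139839) + 5*(-1.894942) = -3.0865


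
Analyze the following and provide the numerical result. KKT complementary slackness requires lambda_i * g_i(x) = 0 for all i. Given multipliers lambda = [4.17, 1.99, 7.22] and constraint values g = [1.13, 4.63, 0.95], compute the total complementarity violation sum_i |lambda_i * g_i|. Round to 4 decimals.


KKT complementary slackness check:
lambda_1 * g_1 = 4.17 * 1.13 = 4.7121
lambda_2 * g_2 = 1.99 * 4.63 = 9.2137
lambda_3 * g_3 = 7.22 * 0.95 = 6.859
Total violation = 4.7121 + 9.2137 + 6.859 = 20.7848


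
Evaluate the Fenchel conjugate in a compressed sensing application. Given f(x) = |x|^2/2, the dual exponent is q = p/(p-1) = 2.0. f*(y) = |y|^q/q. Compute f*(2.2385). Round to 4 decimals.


The conjugate exponent q satisfies 1/p + 1/q = 1.
p = 2, so q = 2/(2 - 1) = 2.0
|y|^q = 2.2385^2.0 = 5.0109
f*(2.2385) = 5.0109 / 2.0 = 2.5054


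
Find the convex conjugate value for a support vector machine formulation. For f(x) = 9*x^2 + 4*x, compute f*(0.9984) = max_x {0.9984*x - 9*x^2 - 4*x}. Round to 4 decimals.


f*(y) = sup_x {y*x - a*x^2 - b*x} = sup_x {(y-b)*x - a*x^2}
FOC: (y - b) - 2a*x = 0 => x* = (y - b)/(2a)
x* = (0.9984 - 4)/(2*9) = -0.1668
f*(0.9984) = (y-b)^2/(4a) = (0.9984 - 4)^2/(4*9)
= 9.0096/36 = 0.2503


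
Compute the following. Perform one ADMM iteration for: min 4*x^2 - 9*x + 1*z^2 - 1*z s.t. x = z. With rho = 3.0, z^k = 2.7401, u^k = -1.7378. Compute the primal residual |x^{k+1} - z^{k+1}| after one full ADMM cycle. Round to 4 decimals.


ADMM iteration with rho = 3.0, z^k = 2.7401, u^k = -1.7378
Step 1: x-update.
Minimize 4*x^2 - 9*x + (3.0/2)*(x - 2.7401 - 1.7378)^2
FOC: (2*4 + 3.0)*x = 9 + 3.0*(2.7401 + 1.7378)
x^{k+1} = 2.0394
Step 2: z-update.
Minimize 1*z^2 - 1*z + (3.0/2)*(2.0394 - z - 1.7378)^2
FOC: (2*1 + 3.0)*z = 1 + 3.0*(2.0394 - 1.7378)
z^{k+1} = 0.381
Step 3: u-update.
u^{k+1} = -1.7378 + 2.0394 - 0.381 = -0.0793
Step 4: Primal residual = |2.0394 - 0.381| = 1.6585


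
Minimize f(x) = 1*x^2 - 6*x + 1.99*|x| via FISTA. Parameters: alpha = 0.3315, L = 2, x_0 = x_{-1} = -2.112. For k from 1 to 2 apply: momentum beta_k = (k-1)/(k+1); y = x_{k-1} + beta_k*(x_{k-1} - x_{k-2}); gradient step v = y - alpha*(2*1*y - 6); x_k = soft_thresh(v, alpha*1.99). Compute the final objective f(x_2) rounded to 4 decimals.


FISTA on f(x) = 1*x^2 - 6*x + 1.99*|x|
L = 2, alpha = 0.3315
Iteration 1: beta = 0.0, y = -2.112 + 0.0*(-2.112 + 2.112) = -2.112
  grad(y) = -10.224, v = y - alpha*grad = 1.2773
  prox(v) = soft_thresh(1.2773, 0.6597) = 0.6176
Iteration 2: beta = 0.3333, y = 0.6176 + 0.3333*(0.6176 + 2.112) = 1.5274
  grad(y) = -2.9451, v = y - alpha*grad = 2.5037
  prox(v) = soft_thresh(2.5037, 0.6597) = 1.8441
f(x_2) = 1*1.8441^2 - 6*1.8441 + 1.99*|1.8441| = -3.9941


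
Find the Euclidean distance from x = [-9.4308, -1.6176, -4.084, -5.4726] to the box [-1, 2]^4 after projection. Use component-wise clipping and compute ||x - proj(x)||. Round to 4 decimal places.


Project each component onto [-1, 2].
clip(-9.4308) = -1.0, clip(-1.6176) = -1.0, clip(-4.084) = -1.0, clip(-5.4726) = -1.0
Projection = [-1.0, -1.0, -1.0, -1.0]
Squared diffs: [71.0784, 0.3814, 9.5111, 20.0042]
Distance = sqrt(100.9751) = 10.0486


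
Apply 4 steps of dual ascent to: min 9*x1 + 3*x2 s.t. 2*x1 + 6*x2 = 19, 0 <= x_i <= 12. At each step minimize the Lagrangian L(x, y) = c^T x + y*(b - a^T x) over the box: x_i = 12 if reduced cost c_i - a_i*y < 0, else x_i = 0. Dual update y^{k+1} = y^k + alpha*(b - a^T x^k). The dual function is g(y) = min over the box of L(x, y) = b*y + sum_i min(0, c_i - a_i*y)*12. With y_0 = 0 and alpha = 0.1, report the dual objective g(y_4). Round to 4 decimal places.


Dual ascent for LP: min 9*x1 + 3*x2, 2*x1 + 6*x2 = 19, 0 <= x_i <= 12
Step 1: y^k = 0.0, reduced costs: (9.0, 3.0)
  x^k = (0.0, 0.0), subgradient = b - a^T x = 19.0
  y^{k+1} = 0.0 + 0.1*19.0 = 1.9
Step 2: y^k = 1.9, reduced costs: (5.2, -8.4)
  x^k = (0.0, 12.0), subgradient = b - a^T x = -53.0
  y^{k+1} = 1.9 + 0.1*-53.0 = -3.4
Step 3: y^k = -3.4, reduced costs: (15.8, 23.4)
  x^k = (0.0, 0.0), subgradient = b - a^T x = 19.0
  y^{k+1} = -3.4 + 0.1*19.0 = -1.5
Step 4: y^k = -1.5, reduced costs: (12.0, 12.0)
  x^k = (0.0, 0.0), subgradient = b - a^T x = 19.0
  y^{k+1} = -1.5 + 0.1*19.0 = 0.4
Dual objective at y_4 = 0.4: reduced costs (8.2, 0.6), box minimizer x = (0.0, 0.0)
g(y_4) = b*y + (c1 - a1*y)*x1 + (c2 - a2*y)*x2 = 19*0.4 + 8.2*0.0 + 0.6*0.0 = 7.6 + 0.0 + 0.0 = 7.6


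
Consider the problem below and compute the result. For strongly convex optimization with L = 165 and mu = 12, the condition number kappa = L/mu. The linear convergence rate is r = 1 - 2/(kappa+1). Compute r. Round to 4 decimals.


Step 1: Compute the condition number.
kappa = L/mu = 165/12 = 13.75
Step 2: Compute the convergence rate.
r = 1 - 2/(kappa + 1) = 1 - 2*mu/(L + mu) = (L - mu)/(L + mu) = 153/177 = 0.8644


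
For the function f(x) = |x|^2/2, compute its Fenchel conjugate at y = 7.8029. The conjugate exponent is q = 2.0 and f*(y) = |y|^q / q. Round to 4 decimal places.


The conjugate exponent q satisfies 1/p + 1/q = 1.
p = 2, so q = 2/(2 - 1) = 2.0
|y|^q = 7.8029^2.0 = 60.8852
f*(7.8029) = 60.8852 / 2.0 = 30.4426


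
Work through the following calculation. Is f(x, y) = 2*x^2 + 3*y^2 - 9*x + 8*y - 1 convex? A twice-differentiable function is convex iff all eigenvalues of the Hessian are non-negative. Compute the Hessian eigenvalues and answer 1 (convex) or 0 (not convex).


The Hessian of f(x,y) = 2*x^2 + 3*y^2 - 9*x + 8*y - 1 is:
H = [[4, 0], [0, 6]]
Trace = 4 + 6 = 10
Determinant = 4*6 - (0)^2 = 24
Discriminant = (10)^2 - 4*24 = 4.0
Eigenvalues: lambda_1 = 4.0, lambda_2 = 6.0
The function is convex.

1


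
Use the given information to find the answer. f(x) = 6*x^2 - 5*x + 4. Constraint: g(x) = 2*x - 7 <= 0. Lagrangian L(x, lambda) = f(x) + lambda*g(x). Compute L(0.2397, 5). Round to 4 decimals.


Step 1: Evaluate f(x).
f(0.2397) = 6*0.2397^2 - 5*0.2397 + 4 = 3.1462
Step 2: Evaluate g(x).
g(0.2397) = 2*0.2397 - 7 = -6.5206
Step 3: Compute Lagrangian.
L = 3.1462 + 5*-6.5206 = -29.4568


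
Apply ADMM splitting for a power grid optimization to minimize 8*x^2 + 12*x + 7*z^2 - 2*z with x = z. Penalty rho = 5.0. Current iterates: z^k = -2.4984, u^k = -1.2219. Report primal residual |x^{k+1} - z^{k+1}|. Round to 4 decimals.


ADMM iteration with rho = 5.0, z^k = -2.4984, u^k = -1.2219
Step 1: x-update.
Minimize 8*x^2 + 12*x + (5.0/2)*(x + 2.4984 - 1.2219)^2
FOC: (2*8 + 5.0)*x = -12 + 5.0*(-2.4984 + 1.2219)
x^{k+1} = -0.8754
Step 2: z-update.
Minimize 7*z^2 - 2*z + (5.0/2)*(-0.8754 - z - 1.2219)^2
FOC: (2*7 + 5.0)*z = 2 + 5.0*(-0.8754 - 1.2219)
z^{k+1} = -0.4466
Step 3: u-update.
u^{k+1} = -1.2219 - 0.8754 + 0.4466 = -1.6506
Step 4: Primal residual = |-0.8754 + 0.4466| = 0.4287


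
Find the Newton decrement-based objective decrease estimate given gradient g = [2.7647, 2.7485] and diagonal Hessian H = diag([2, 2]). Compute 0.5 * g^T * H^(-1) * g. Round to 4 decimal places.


Step 1: H is diagonal, so H^(-1) * g = [1.3824, 1.3743].
Step 2: g^T H^(-1) g = sum_i g_i^2 / H_ii
  = (2.7647)^2/2 + (2.7485)^2/2
  = 3.8218 + 3.7771 = 7.5989
Step 3: Objective decrease = 0.5 * g^T H^(-1) g = 3.7995


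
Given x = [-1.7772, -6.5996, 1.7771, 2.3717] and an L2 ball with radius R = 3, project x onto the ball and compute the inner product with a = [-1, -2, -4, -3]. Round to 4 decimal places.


Step 1: Compute ||x|| (intermediates to 6 decimals).
||x|| = sqrt((-1.7772)^2 + (-6.5996)^2 + 1.7771^2 + 2.3717^2) = 7.449578
Step 2: Project.
Since ||x|| > R, scale = R/||x|| = 3/7.449578 = 0.402707, proj(x) = scale * x
proj(x) = [-0.715691, -2.657705, 0.715651, 0.9551]
Step 3: Dot product.
a^T * proj(x) = -1*(-0.715691) - 2*(-2.657705) - 4*0.715651 - 3*0.9551 = 0.3032


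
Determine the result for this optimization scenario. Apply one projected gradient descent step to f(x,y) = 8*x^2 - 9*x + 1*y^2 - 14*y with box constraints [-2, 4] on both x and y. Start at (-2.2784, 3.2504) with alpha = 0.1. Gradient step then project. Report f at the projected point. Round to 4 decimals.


Step 1: Compute gradient at (-2.2784, 3.2504).
grad_x = 2*8*-2.2784 - 9 = -45.4544
grad_y = 2*1*3.2504 - 14 = -7.4992
Step 2: Gradient step.
x_raw = -2.2784 - 0.1*-45.4544 = 2.267
y_raw = 3.2504 - 0.1*-7.4992 = 4.0003
Step 3: Project onto [-2, 4].
x_proj = clip(2.267) = 2.267
y_proj = clip(4.0003) = 4.0
Step 4: Evaluate f.
f(2.267, 4.0) = -19.2876


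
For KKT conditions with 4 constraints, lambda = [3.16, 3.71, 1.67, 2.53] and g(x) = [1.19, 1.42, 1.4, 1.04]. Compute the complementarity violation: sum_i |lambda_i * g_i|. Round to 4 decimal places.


KKT complementary slackness check:
lambda_1 * g_1 = 3.16 * 1.19 = 3.7604
lambda_2 * g_2 = 3.71 * 1.42 = 5.2682
lambda_3 * g_3 = 1.67 * 1.4 = 2.338
lambda_4 * g_4 = 2.53 * 1.04 = 2.6312
Total violation = 3.7604 + 5.2682 + 2.338 + 2.6312 = 13.9978


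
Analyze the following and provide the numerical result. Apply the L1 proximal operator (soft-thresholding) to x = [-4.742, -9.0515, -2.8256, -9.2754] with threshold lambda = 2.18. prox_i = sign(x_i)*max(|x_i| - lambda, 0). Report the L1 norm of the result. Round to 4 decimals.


Soft-thresholding with lambda = 2.18:
prox(-4.742) = sign(-4.742)*max(|-4.742| - 2.18, 0) = -2.562
prox(-9.0515) = sign(-9.0515)*max(|-9.0515| - 2.18, 0) = -6.8715
prox(-2.8256) = sign(-2.8256)*max(|-2.8256| - 2.18, 0) = -0.6456
prox(-9.2754) = sign(-9.2754)*max(|-9.2754| - 2.18, 0) = -7.0954
prox(x) = [-2.562, -6.8715, -0.6456, -7.0954]
||prox(x)||_1 = 2.562 + 6.8715 + 0.6456 + 7.0954 = 17.1745


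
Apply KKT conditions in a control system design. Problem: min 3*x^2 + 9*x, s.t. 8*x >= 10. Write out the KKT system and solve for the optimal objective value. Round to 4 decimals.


Step 1: Try lambda = 0 (constraint inactive).
x_unc = -9/(2*3) = -1.5
Check: 8*-1.5 = -12.0 < 10 -- violated!
Step 2: Constraint must be active: 8*x = 10
x* = 10/8 = 1.25
lambda = (2*3*1.25 + 9)/8 = 2.0625
Step 3: Compute optimal value.
f(x*) = 3*1.25^2 + 9*1.25 = 15.9375


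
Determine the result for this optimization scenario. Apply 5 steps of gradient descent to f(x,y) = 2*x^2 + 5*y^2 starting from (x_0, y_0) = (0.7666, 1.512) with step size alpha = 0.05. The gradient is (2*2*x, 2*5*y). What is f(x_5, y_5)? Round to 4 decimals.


Gradient descent on f(x,y) = 2*x^2 + 5*y^2.
Starting point: (0.7666, 1.512), alpha = 0.05
Step 1: grad_x = 2*2*0.7666 = 3.0664, grad_y = 2*5*1.512 = 15.12
  x_1 = 0.7666 - 0.05*3.0664 = 0.6133
  y_1 = 1.512 - 0.05*15.12 = 0.756
Step 2: grad_x = 2*2*0.6133 = 2.4531, grad_y = 2*5*0.756 = 7.56
  x_2 = 0.6133 - 0.05*2.4531 = 0.4906
  y_2 = 0.756 - 0.05*7.56 = 0.378
Step 3: grad_x = 2*2*0.4906 = 1.9625, grad_y = 2*5*0.378 = 3.78
  x_3 = 0.4906 - 0.05*1.9625 = 0.3925
  y_3 = 0.378 - 0.05*3.78 = 0.189
Step 4: grad_x = 2*2*0.3925 = 1.57, grad_y = 2*5*0.189 = 1.89
  x_4 = 0.3925 - 0.05*1.57 = 0.314
  y_4 = 0.189 - 0.05*1.89 = 0.0945
Step 5: grad_x = 2*2*0.314 = 1.256, grad_y = 2*5*0.0945 = 0.945
  x_5 = 0.314 - 0.05*1.256 = 0.2512
  y_5 = 0.0945 - 0.05*0.945 = 0.0473
f(0.2512, 0.0473) = 2*0.2512^2 + 5*0.0473^2 = 0.1374


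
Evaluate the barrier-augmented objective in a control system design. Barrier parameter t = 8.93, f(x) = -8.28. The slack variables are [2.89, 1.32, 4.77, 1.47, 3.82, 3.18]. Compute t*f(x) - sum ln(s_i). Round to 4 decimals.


Step 1: Compute log-barrier.
ln values: [1.0613, 0.2776, 1.5623, 0.3853, 1.3403, 1.1569]
phi = -(1.0613 + 0.2776 + 1.5623 + 0.3853 + 1.3403 + 1.1569) = -5.7836
Step 2: Compute augmented objective.
t*f(x) = 8.93*-8.28 = -73.9404
Total = -73.9404 - 5.7836 = -79.724


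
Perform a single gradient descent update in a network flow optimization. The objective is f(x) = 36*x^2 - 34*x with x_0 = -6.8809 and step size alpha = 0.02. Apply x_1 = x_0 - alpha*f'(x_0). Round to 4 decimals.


We compute the gradient at x_0 and apply the update.
f'(x) = 72*x - 34
f'(-6.8809) = 72*-6.8809 - 34 = -529.4248
x_1 = -6.8809 - 0.02*-529.4248 = 3.7076


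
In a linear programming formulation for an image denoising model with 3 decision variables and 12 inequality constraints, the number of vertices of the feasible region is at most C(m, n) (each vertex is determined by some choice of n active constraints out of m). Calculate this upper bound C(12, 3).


Each vertex corresponds to some choice of n active constraints out of m, so the number of vertices is at most C(m, n) = m! / (n!(m-n)!).
m = 12, n = 3
Numerator: 12 * 11 * 10
Denominator: 3! = 6
C(12, 3) = 220


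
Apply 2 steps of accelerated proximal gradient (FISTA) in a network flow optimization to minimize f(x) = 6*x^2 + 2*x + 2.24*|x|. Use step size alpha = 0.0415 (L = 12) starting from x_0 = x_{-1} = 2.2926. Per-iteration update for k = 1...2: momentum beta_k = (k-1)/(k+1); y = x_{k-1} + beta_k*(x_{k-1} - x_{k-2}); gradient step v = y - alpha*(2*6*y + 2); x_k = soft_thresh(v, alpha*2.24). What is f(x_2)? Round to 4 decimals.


FISTA on f(x) = 6*x^2 + 2*x + 2.24*|x|
L = 12, alpha = 0.0415
Iteration 1: beta = 0.0, y = 2.2926 + 0.0*(2.2926 - 2.2926) = 2.2926
  grad(y) = 29.5112, v = y - alpha*grad = 1.0679
  prox(v) = soft_thresh(1.0679, 0.093) = 0.9749
Iteration 2: beta = 0.3333, y = 0.9749 + 0.3333*(0.9749 - 2.2926) = 0.5357
  grad(y) = 8.4284, v = y - alpha*grad = 0.1859
  prox(v) = soft_thresh(0.1859, 0.093) = 0.093
f(x_2) = 6*0.093^2 + 2*0.093 + 2.24*|0.093| = 0.446


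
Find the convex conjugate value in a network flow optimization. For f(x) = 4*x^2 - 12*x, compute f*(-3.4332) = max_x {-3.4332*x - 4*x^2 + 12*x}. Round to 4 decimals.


f*(y) = sup_x {y*x - a*x^2 - b*x} = sup_x {(y-b)*x - a*x^2}
FOC: (y - b) - 2a*x = 0 => x* = (y - b)/(2a)
x* = (-3.4332 + 12)/(2*4) = 1.0709
f*(-3.4332) = (y-b)^2/(4a) = (-3.4332 + 12)^2/(4*4)
= 73.3901/16 = 4.5869


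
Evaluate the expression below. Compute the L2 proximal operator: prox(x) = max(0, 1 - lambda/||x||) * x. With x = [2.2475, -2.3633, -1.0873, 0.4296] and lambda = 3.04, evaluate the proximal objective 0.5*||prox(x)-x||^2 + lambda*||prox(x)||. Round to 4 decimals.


Step 1: Compute ||x||.
||x|| = 3.4646
Step 2: Compute scaling factor.
scale = max(0, 1 - 3.04/3.4646) = 0.1225
Step 3: prox(x) = [0.2754, -0.2896, -0.1332, 0.0526]
||prox(x)|| = 0.4246
Step 4: Proximal objective.
0.5*||prox-x||^2 = 4.6208
lambda*||prox|| = 1.2908
Total = 5.9115


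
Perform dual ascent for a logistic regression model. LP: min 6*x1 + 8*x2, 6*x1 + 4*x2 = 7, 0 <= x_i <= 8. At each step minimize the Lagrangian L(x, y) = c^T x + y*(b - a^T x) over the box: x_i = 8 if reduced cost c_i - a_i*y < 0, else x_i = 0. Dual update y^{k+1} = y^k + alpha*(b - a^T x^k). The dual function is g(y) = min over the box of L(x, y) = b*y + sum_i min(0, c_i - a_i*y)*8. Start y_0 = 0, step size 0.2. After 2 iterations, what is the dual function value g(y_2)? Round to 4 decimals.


Dual ascent for LP: min 6*x1 + 8*x2, 6*x1 + 4*x2 = 7, 0 <= x_i <= 8
Step 1: y^k = 0.0, reduced costs: (6.0, 8.0)
  x^k = (0.0, 0.0), subgradient = b - a^T x = 7.0
  y^{k+1} = 0.0 + 0.2*7.0 = 1.4
Step 2: y^k = 1.4, reduced costs: (-2.4, 2.4)
  x^k = (8.0, 0.0), subgradient = b - a^T x = -41.0
  y^{k+1} = 1.4 + 0.2*-41.0 = -6.8
Dual objective at y_2 = -6.8: reduced costs (46.8, 35.2), box minimizer x = (0.0, 0.0)
g(y_2) = b*y + (c1 - a1*y)*x1 + (c2 - a2*y)*x2 = 7*(-6.8) + 46.8*0.0 + 35.2*0.0 = -47.6 + 0.0 + 0.0 = -47.6


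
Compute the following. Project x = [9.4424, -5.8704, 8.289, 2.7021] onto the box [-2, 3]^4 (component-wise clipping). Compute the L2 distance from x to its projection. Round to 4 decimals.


Project each component onto [-2, 3].
clip(9.4424) = 3.0, clip(-5.8704) = -2.0, clip(8.289) = 3.0, clip(2.7021) = 2.7021
Projection = [3.0, -2.0, 3.0, 2.7021]
Squared diffs: [41.5045, 14.98, 27.9735, 0.0]
Distance = sqrt(84.458) = 9.1901


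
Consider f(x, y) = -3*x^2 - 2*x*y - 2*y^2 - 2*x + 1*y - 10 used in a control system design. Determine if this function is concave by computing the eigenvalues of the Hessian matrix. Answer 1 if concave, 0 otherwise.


The Hessian of f(x,y) = -3*x^2 - 2*x*y - 2*y^2 - 2*x + 1*y - 10 is:
H = [[-6, -2], [-2, -4]]
Trace = -6 - 4 = -10
Determinant = -6*-4 - (-2)^2 = 20
Discriminant = (-10)^2 - 4*20 = 20.0
Eigenvalues: lambda_1 = -7.2361, lambda_2 = -2.7639
The function is concave.

1


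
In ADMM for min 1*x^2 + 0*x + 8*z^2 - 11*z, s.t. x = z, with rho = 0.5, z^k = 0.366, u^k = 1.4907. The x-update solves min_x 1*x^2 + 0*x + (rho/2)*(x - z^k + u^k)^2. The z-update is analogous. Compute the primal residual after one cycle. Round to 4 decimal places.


ADMM iteration with rho = 0.5, z^k = 0.366, u^k = 1.4907
Step 1: x-update.
Minimize 1*x^2 + 0*x + (0.5/2)*(x - 0.366 + 1.4907)^2
FOC: (2*1 + 0.5)*x = 0 + 0.5*(0.366 - 1.4907)
x^{k+1} = -0.2249
Step 2: z-update.
Minimize 8*z^2 - 11*z + (0.5/2)*(-0.2249 - z + 1.4907)^2
FOC: (2*8 + 0.5)*z = 11 + 0.5*(-0.2249 + 1.4907)
z^{k+1} = 0.705
Step 3: u-update.
u^{k+1} = 1.4907 - 0.2249 - 0.705 = 0.5607
Step 4: Primal residual = |-0.2249 - 0.705| = 0.93
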